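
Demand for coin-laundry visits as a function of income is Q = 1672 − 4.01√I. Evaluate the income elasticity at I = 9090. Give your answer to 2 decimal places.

At I = 9090: Q = 1289.681.
dQ/dI = -4.01/(2√I) = -0.0210297 at this income.
η = (dQ/dI)·(I/Q) = -0.0210297 × (9090/1289.681) = -0.15.

-0.15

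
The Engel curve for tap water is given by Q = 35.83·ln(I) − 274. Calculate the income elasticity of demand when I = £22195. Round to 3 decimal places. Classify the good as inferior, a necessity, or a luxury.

At I = 22195: Q = 84.573.
dQ/dI = 35.83/I = 0.00161433 at this income.
η = (dQ/dI)·(I/Q) = 0.00161433 × (22195/84.573) = 0.424.
Since 0 < η < 1, the good is a necessity.

0.424 (necessity)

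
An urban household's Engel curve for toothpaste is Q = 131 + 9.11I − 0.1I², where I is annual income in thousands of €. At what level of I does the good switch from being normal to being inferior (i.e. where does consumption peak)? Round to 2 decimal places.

dQ/dI = 9.11 − 0.2I.
The good is inferior where dQ/dI < 0. Setting dQ/dI = 0 gives I = 9.11 / 0.2 = 45.55.

45.55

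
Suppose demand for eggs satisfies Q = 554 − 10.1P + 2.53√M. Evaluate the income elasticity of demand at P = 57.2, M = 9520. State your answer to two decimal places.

0.55

At P = 57.2, M = 9520: Q = 223.133.
Holding P constant, ∂Q/∂M = 2.53/(2√M) = 0.012965.
η_M = (∂Q/∂M)·(M/Q) = 0.012965 × (9520/223.133) = 0.55.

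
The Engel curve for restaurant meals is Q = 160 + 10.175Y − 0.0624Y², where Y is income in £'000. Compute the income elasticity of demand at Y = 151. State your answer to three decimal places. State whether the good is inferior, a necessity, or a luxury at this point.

At Y = 151: Q = 273.6426.
dQ/dY = 10.175 − 0.1248Y = -8.66980.
η = (dQ/dY)·(Y/Q) = -8.66980 × (151/273.6426) = -4.784.
η < 0 ⇒ inferior good.

-4.784 (inferior good)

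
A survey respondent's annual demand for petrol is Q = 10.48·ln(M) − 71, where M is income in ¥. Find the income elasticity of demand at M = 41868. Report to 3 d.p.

0.259

At M = 41868: Q = 40.531.
dQ/dM = 10.48/M = 0.00025031 at this income.
η = (dQ/dM)·(M/Q) = 0.00025031 × (41868/40.531) = 0.259.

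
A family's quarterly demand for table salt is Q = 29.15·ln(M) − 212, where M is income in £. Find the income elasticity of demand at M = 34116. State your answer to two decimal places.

At M = 34116: Q = 92.254.
dQ/dM = 29.15/M = 0.000854438 at this income.
η = (dQ/dM)·(M/Q) = 0.000854438 × (34116/92.254) = 0.32.

0.32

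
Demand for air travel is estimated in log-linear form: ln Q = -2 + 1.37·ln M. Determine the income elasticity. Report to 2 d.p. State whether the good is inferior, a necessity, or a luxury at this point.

1.37 (luxury)

In a log-linear demand, the coefficient on ln M is the income elasticity.
So η = 1.37.
η > 1 ⇒ luxury.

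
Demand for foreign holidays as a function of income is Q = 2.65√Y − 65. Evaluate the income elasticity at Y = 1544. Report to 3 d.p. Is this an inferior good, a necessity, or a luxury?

At Y = 1544: Q = 39.128.
dQ/dY = 2.65/(2√Y) = 0.0337204 at this income.
η = (dQ/dY)·(Y/Q) = 0.0337204 × (1544/39.128) = 1.331.
Since η > 1, the good is a luxury.

1.331 (luxury)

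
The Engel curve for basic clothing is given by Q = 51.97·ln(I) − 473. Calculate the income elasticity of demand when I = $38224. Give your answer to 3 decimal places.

At I = 38224: Q = 75.347.
dQ/dI = 51.97/I = 0.00135962 at this income.
η = (dQ/dI)·(I/Q) = 0.00135962 × (38224/75.347) = 0.690.

0.690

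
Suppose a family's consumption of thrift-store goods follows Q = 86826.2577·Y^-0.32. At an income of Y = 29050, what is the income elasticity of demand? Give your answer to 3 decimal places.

For Q = A·Y^β the income elasticity is constant and equal to β.
Here β = -0.32, so η = -0.320.

-0.320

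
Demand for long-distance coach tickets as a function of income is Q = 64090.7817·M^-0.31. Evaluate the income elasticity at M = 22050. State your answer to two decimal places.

For Q = A·M^β the income elasticity is constant and equal to β.
Here β = -0.31, so η = -0.31.

-0.31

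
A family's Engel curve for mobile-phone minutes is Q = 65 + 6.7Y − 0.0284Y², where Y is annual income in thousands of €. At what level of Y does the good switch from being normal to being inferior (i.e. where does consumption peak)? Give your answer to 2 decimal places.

dQ/dY = 6.7 − 0.0568Y.
The good is inferior where dQ/dY < 0. Setting dQ/dY = 0 gives Y = 6.7 / 0.0568 = 117.96.

117.96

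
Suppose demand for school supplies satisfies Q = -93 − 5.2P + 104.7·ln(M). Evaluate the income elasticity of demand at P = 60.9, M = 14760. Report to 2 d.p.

0.18

At P = 60.9, M = 14760: Q = 595.406.
Holding P constant, ∂Q/∂M = 104.7/M = 0.0070935.
η_M = (∂Q/∂M)·(M/Q) = 0.0070935 × (14760/595.406) = 0.18.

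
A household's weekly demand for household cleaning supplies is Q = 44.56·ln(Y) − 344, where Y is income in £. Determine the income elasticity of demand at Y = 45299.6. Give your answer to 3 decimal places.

At Y = 45299.6: Q = 133.730.
dQ/dY = 44.56/Y = 0.000983673 at this income.
η = (dQ/dY)·(Y/Q) = 0.000983673 × (45299.6/133.730) = 0.333.

0.333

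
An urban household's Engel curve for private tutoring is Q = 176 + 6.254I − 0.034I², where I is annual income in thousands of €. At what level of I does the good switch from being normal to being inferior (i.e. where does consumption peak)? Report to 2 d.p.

dQ/dI = 6.254 − 0.068I.
The good is inferior where dQ/dI < 0. Setting dQ/dI = 0 gives I = 6.254 / 0.068 = 91.97.

91.97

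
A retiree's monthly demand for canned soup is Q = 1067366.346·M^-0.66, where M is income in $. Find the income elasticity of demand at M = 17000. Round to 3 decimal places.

For Q = A·M^β the income elasticity is constant and equal to β.
Here β = -0.66, so η = -0.660.

-0.660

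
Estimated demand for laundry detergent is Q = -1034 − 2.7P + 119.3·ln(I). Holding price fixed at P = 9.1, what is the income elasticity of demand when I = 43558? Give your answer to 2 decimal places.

At P = 9.1, I = 43558: Q = 215.775.
Holding P constant, ∂Q/∂I = 119.3/I = 0.00273888.
η_I = (∂Q/∂I)·(I/Q) = 0.00273888 × (43558/215.775) = 0.55.

0.55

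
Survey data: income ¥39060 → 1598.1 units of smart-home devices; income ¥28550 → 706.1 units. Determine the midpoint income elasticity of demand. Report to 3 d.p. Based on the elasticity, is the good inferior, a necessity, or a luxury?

ΔQ = 706.1 − 1598.1 = -892; midpoint Q̄ = (1598.1 + 706.1)/2 = 1152.1.
ΔI = 28550 − 39060 = -10510; midpoint Ī = (39060 + 28550)/2 = 33805.
η = (ΔQ/Q̄) ÷ (ΔI/Ī) = (-892/1152.1) ÷ (-10510/33805) = 2.490.
η > 1 ⇒ luxury.

2.490 (luxury)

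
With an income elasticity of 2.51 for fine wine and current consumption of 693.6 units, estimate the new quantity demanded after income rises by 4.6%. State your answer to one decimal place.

773.7

%ΔQ ≈ η × %ΔI = 2.51 × 4.6% = 11.546%.
New Q ≈ 693.6 × (1 + 0.11546) = 773.7.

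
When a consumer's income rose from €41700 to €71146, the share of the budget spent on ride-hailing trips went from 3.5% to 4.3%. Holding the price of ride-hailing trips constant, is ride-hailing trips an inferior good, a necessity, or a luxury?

luxury

The budget share rises as income rises, so η > 1.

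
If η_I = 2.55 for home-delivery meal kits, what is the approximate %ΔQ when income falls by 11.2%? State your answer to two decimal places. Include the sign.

%ΔQ ≈ η × %ΔI = 2.55 × (-11.2%) = -28.56%.

-28.56%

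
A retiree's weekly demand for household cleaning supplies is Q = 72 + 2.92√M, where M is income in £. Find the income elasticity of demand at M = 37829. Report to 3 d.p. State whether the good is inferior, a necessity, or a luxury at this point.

At M = 37829: Q = 639.931.
dQ/dM = 2.92/(2√M) = 0.00750655 at this income.
η = (dQ/dM)·(M/Q) = 0.00750655 × (37829/639.931) = 0.444.
Since 0 < η < 1, the good is a necessity.

0.444 (necessity)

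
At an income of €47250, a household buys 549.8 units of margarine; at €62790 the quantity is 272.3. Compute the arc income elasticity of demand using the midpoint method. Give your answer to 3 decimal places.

ΔQ = 272.3 − 549.8 = -277.5; midpoint Q̄ = (549.8 + 272.3)/2 = 411.05.
ΔI = 62790 − 47250 = 15540; midpoint Ī = (47250 + 62790)/2 = 55020.
η = (ΔQ/Q̄) ÷ (ΔI/Ī) = (-277.5/411.05) ÷ (15540/55020) = -2.390.

-2.390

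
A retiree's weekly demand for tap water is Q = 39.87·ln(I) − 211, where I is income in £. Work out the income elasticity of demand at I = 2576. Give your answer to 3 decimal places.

0.390

At I = 2576: Q = 102.139.
dQ/dI = 39.87/I = 0.0154775 at this income.
η = (dQ/dI)·(I/Q) = 0.0154775 × (2576/102.139) = 0.390.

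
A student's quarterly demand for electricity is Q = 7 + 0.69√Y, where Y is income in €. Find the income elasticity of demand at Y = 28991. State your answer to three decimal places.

0.472

At Y = 28991: Q = 124.485.
dQ/dY = 0.69/(2√Y) = 0.00202622 at this income.
η = (dQ/dY)·(Y/Q) = 0.00202622 × (28991/124.485) = 0.472.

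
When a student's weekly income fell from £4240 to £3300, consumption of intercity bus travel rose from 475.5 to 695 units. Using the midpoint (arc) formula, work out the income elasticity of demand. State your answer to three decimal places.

ΔQ = 695 − 475.5 = 219.5; midpoint Q̄ = (475.5 + 695)/2 = 585.25.
ΔI = 3300 − 4240 = -940; midpoint Ī = (4240 + 3300)/2 = 3770.
η = (ΔQ/Q̄) ÷ (ΔI/Ī) = (219.5/585.25) ÷ (-940/3770) = -1.504.

-1.504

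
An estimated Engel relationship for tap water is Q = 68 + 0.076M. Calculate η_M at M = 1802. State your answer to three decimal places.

At M = 1802: Q = 204.952.
dQ/dM = 0.076.
η = (dQ/dM)·(M/Q) = 0.076 × (1802/204.952) = 0.668.

0.668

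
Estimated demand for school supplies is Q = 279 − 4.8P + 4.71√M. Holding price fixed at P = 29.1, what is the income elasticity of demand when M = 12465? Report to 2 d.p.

0.40

At P = 29.1, M = 12465: Q = 665.176.
Holding P constant, ∂Q/∂M = 4.71/(2√M) = 0.0210933.
η_M = (∂Q/∂M)·(M/Q) = 0.0210933 × (12465/665.176) = 0.40.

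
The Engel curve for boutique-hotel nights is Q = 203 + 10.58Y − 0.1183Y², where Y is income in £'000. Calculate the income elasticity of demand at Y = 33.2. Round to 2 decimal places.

At Y = 33.2: Q = 423.8610.
dQ/dY = 10.58 − 0.2366Y = 2.72488.
η = (dQ/dY)·(Y/Q) = 2.72488 × (33.2/423.8610) = 0.21.

0.21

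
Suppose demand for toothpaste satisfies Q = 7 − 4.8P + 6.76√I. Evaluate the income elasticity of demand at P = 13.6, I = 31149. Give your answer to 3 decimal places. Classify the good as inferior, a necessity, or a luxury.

0.526 (necessity)

At P = 13.6, I = 31149: Q = 1134.798.
Holding P constant, ∂Q/∂I = 6.76/(2√I) = 0.0191511.
η_I = (∂Q/∂I)·(I/Q) = 0.0191511 × (31149/1134.798) = 0.526.
Since 0 < η < 1, this is a necessity.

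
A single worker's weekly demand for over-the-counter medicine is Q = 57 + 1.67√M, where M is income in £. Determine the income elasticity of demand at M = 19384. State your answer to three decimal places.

0.402

At M = 19384: Q = 289.508.
dQ/dM = 1.67/(2√M) = 0.00599742 at this income.
η = (dQ/dM)·(M/Q) = 0.00599742 × (19384/289.508) = 0.402.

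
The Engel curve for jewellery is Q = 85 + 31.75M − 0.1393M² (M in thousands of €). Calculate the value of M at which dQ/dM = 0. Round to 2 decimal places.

113.96

dQ/dM = 31.75 − 0.2786M.
The good is inferior where dQ/dM < 0. Setting dQ/dM = 0 gives M = 31.75 / 0.2786 = 113.96.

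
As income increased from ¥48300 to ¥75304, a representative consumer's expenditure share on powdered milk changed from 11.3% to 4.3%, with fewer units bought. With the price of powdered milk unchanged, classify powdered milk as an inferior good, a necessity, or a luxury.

Quantity demanded falls as income rises, so η < 0.

inferior good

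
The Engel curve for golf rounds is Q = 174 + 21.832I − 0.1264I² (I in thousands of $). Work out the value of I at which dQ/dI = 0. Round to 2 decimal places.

86.36

dQ/dI = 21.832 − 0.2528I.
The good is inferior where dQ/dI < 0. Setting dQ/dI = 0 gives I = 21.832 / 0.2528 = 86.36.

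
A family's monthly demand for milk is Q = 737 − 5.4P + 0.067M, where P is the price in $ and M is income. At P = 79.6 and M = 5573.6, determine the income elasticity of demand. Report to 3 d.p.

0.549

At P = 79.6, M = 5573.6: Q = 680.591.
Holding P constant, ∂Q/∂M = 0.067.
η_M = (∂Q/∂M)·(M/Q) = 0.067 × (5573.6/680.591) = 0.549.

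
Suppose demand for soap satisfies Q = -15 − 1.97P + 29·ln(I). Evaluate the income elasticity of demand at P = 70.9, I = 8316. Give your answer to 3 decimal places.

At P = 70.9, I = 8316: Q = 107.079.
Holding P constant, ∂Q/∂I = 29/I = 0.00348725.
η_I = (∂Q/∂I)·(I/Q) = 0.00348725 × (8316/107.079) = 0.271.

0.271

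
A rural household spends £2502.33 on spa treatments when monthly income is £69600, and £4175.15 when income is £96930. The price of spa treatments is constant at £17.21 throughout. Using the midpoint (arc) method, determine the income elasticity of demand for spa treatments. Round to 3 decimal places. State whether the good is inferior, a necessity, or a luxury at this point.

1.526 (luxury)

With a constant price, Q₁ = 2502.33/17.21 = 145.400 and Q₂ = 4175.15/17.21 = 242.600 (equivalently, work directly with expenditure since P cancels).
Midpoint %ΔQ = (4175.15 − 2502.33)/3338.74 = 0.50103; midpoint %ΔI = (96930 − 69600)/83265 = 0.32823.
η = 0.50103 / 0.32823 = 1.526.
η > 1 ⇒ luxury.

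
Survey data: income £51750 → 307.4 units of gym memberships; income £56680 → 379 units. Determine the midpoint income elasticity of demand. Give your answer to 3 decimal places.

ΔQ = 379 − 307.4 = 71.6; midpoint Q̄ = (307.4 + 379)/2 = 343.2.
ΔI = 56680 − 51750 = 4930; midpoint Ī = (51750 + 56680)/2 = 54215.
η = (ΔQ/Q̄) ÷ (ΔI/Ī) = (71.6/343.2) ÷ (4930/54215) = 2.294.

2.294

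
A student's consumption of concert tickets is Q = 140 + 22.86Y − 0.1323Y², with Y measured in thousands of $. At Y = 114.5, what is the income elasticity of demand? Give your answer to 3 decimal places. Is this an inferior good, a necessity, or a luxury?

At Y = 114.5: Q = 1022.9839.
dQ/dY = 22.86 − 0.2646Y = -7.43670.
η = (dQ/dY)·(Y/Q) = -7.43670 × (114.5/1022.9839) = -0.832.
η < 0 ⇒ inferior good.

-0.832 (inferior good)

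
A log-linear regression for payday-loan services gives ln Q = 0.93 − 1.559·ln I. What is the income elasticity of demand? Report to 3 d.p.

In a log-linear demand, the coefficient on ln I is the income elasticity.
So η = -1.559.

-1.559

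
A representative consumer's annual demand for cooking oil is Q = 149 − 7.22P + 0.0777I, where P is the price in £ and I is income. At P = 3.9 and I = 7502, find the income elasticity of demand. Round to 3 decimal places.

0.828

At P = 3.9, I = 7502: Q = 703.747.
Holding P constant, ∂Q/∂I = 0.0777.
η_I = (∂Q/∂I)·(I/Q) = 0.0777 × (7502/703.747) = 0.828.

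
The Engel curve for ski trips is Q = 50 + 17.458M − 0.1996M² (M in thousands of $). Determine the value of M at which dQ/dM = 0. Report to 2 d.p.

43.73

dQ/dM = 17.458 − 0.3992M.
The good is inferior where dQ/dM < 0. Setting dQ/dM = 0 gives M = 17.458 / 0.3992 = 43.73.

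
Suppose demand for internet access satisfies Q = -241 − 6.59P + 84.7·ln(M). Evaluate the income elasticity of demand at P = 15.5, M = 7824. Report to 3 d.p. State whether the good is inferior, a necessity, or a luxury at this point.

At P = 15.5, M = 7824: Q = 416.186.
Holding P constant, ∂Q/∂M = 84.7/M = 0.0108257.
η_M = (∂Q/∂M)·(M/Q) = 0.0108257 × (7824/416.186) = 0.204.
Since 0 < η < 1, this is a necessity.

0.204 (necessity)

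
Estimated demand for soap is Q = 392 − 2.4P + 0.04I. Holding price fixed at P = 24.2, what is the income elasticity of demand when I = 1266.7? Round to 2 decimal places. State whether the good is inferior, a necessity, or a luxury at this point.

0.13 (necessity)

At P = 24.2, I = 1266.7: Q = 384.588.
Holding P constant, ∂Q/∂I = 0.04.
η_I = (∂Q/∂I)·(I/Q) = 0.04 × (1266.7/384.588) = 0.13.
Since 0 < η < 1, this is a necessity.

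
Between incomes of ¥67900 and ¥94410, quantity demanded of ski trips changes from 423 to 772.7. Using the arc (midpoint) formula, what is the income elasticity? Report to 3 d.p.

1.791

ΔQ = 772.7 − 423 = 349.7; midpoint Q̄ = (423 + 772.7)/2 = 597.85.
ΔI = 94410 − 67900 = 26510; midpoint Ī = (67900 + 94410)/2 = 81155.
η = (ΔQ/Q̄) ÷ (ΔI/Ī) = (349.7/597.85) ÷ (26510/81155) = 1.791.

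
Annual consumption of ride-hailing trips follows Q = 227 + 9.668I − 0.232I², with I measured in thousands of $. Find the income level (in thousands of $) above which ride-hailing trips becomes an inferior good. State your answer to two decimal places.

dQ/dI = 9.668 − 0.464I.
The good is inferior where dQ/dI < 0. Setting dQ/dI = 0 gives I = 9.668 / 0.464 = 20.84.

20.84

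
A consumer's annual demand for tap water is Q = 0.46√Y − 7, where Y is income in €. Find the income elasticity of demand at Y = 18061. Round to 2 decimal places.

At Y = 18061: Q = 54.820.
dQ/dY = 0.46/(2√Y) = 0.00171142 at this income.
η = (dQ/dY)·(Y/Q) = 0.00171142 × (18061/54.820) = 0.56.

0.56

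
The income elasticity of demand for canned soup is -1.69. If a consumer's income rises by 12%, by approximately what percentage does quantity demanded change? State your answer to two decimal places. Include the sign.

-20.28%

%ΔQ ≈ η × %ΔI = -1.69 × 12% = -20.28%.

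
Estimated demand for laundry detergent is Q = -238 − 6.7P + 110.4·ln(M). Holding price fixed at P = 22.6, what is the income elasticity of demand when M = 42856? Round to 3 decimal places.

0.140

At P = 22.6, M = 42856: Q = 788.062.
Holding P constant, ∂Q/∂M = 110.4/M = 0.00257607.
η_M = (∂Q/∂M)·(M/Q) = 0.00257607 × (42856/788.062) = 0.140.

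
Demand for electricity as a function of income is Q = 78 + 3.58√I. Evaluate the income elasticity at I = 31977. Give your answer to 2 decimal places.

At I = 31977: Q = 718.180.
dQ/dI = 3.58/(2√I) = 0.01001 at this income.
η = (dQ/dI)·(I/Q) = 0.01001 × (31977/718.180) = 0.45.

0.45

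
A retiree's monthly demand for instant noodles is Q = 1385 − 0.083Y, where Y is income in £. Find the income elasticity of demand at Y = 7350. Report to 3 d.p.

At Y = 7350: Q = 774.950.
dQ/dY = −0.083.
η = (dQ/dY)·(Y/Q) = -0.083 × (7350/774.950) = -0.787.

-0.787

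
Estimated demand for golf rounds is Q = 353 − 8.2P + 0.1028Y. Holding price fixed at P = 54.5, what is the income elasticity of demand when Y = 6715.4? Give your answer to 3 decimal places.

At P = 54.5, Y = 6715.4: Q = 596.443.
Holding P constant, ∂Q/∂Y = 0.1028.
η_Y = (∂Q/∂Y)·(Y/Q) = 0.1028 × (6715.4/596.443) = 1.157.

1.157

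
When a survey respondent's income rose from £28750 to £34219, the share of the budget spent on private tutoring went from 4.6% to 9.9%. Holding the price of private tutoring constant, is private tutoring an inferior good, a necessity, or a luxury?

luxury

The budget share rises as income rises, so η > 1.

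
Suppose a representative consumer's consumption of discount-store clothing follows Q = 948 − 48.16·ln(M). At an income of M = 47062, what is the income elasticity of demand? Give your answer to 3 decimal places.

-0.112

At M = 47062: Q = 429.836.
dQ/dM = -48.16/M = -0.00102333 at this income.
η = (dQ/dM)·(M/Q) = -0.00102333 × (47062/429.836) = -0.112.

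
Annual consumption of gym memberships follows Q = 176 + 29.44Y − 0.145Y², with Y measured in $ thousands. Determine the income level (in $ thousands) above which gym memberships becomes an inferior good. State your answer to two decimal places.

101.52

dQ/dY = 29.44 − 0.29Y.
The good is inferior where dQ/dY < 0. Setting dQ/dY = 0 gives Y = 29.44 / 0.29 = 101.52.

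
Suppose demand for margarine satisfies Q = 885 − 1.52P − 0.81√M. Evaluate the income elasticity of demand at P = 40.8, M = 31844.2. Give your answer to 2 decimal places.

-0.11

At P = 40.8, M = 31844.2: Q = 678.440.
Holding P constant, ∂Q/∂M = -0.81/(2√M) = -0.00226955.
η_M = (∂Q/∂M)·(M/Q) = -0.00226955 × (31844.2/678.440) = -0.11.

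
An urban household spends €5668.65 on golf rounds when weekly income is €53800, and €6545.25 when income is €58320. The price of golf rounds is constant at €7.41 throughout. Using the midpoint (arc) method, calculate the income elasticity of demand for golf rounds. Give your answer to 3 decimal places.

1.780

With a constant price, Q₁ = 5668.65/7.41 = 765.000 and Q₂ = 6545.25/7.41 = 883.300 (equivalently, work directly with expenditure since P cancels).
Midpoint %ΔQ = (6545.25 − 5668.65)/6106.95 = 0.14354; midpoint %ΔI = (58320 − 53800)/56060 = 0.08063.
η = 0.14354 / 0.08063 = 1.780.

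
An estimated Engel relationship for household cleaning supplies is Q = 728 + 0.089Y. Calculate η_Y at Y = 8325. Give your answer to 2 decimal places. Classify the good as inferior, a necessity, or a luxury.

0.50 (necessity)

At Y = 8325: Q = 1468.925.
dQ/dY = 0.089.
η = (dQ/dY)·(Y/Q) = 0.089 × (8325/1468.925) = 0.50.
Since 0 < η < 1, the good is a necessity.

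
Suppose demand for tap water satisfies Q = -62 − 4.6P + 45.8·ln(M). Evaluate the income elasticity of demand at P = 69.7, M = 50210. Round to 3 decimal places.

At P = 69.7, M = 50210: Q = 113.118.
Holding P constant, ∂Q/∂M = 45.8/M = 0.000912169.
η_M = (∂Q/∂M)·(M/Q) = 0.000912169 × (50210/113.118) = 0.405.

0.405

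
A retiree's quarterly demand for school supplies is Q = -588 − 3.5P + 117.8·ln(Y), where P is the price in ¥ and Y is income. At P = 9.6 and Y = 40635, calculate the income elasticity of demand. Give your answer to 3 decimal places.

At P = 9.6, Y = 40635: Q = 628.539.
Holding P constant, ∂Q/∂Y = 117.8/Y = 0.00289898.
η_Y = (∂Q/∂Y)·(Y/Q) = 0.00289898 × (40635/628.539) = 0.187.

0.187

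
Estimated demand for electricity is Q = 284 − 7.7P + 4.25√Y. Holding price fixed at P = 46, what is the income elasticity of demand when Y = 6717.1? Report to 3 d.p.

At P = 46, Y = 6717.1: Q = 278.121.
Holding P constant, ∂Q/∂Y = 4.25/(2√Y) = 0.0259279.
η_Y = (∂Q/∂Y)·(Y/Q) = 0.0259279 × (6717.1/278.121) = 0.626.

0.626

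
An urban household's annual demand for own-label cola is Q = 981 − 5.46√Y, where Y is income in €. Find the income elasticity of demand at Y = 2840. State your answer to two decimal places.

At Y = 2840: Q = 690.028.
dQ/dY = -5.46/(2√Y) = -0.0512275 at this income.
η = (dQ/dY)·(Y/Q) = -0.0512275 × (2840/690.028) = -0.21.

-0.21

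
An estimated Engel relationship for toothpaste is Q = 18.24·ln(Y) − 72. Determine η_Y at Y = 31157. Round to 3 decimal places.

At Y = 31157: Q = 116.726.
dQ/dY = 18.24/Y = 0.000585422 at this income.
η = (dQ/dY)·(Y/Q) = 0.000585422 × (31157/116.726) = 0.156.

0.156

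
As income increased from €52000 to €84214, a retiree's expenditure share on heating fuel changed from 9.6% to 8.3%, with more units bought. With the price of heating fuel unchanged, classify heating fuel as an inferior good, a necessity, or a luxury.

Quantity rises but the budget share falls as income rises, so 0 < η < 1.

necessity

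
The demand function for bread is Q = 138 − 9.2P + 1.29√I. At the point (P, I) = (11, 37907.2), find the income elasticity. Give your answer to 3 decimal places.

At P = 11, I = 37907.2: Q = 287.960.
Holding P constant, ∂Q/∂I = 1.29/(2√I) = 0.00331283.
η_I = (∂Q/∂I)·(I/Q) = 0.00331283 × (37907.2/287.960) = 0.436.

0.436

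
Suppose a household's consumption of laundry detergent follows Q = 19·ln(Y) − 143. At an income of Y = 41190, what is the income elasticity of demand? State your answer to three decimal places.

At Y = 41190: Q = 58.893.
dQ/dY = 19/Y = 0.000461277 at this income.
η = (dQ/dY)·(Y/Q) = 0.000461277 × (41190/58.893) = 0.323.

0.323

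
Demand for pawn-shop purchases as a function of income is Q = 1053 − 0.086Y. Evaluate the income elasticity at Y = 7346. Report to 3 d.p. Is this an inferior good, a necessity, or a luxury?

At Y = 7346: Q = 421.244.
dQ/dY = −0.086.
η = (dQ/dY)·(Y/Q) = -0.086 × (7346/421.244) = -1.500.
Since η < 0, the good is an inferior good.

-1.500 (inferior good)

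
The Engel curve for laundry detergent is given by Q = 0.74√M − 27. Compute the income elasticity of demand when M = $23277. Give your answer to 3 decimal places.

0.657

At M = 23277: Q = 85.900.
dQ/dM = 0.74/(2√M) = 0.00242515 at this income.
η = (dQ/dM)·(M/Q) = 0.00242515 × (23277/85.900) = 0.657.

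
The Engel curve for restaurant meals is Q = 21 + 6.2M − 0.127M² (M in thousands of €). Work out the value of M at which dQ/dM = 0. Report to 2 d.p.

dQ/dM = 6.2 − 0.254M.
The good is inferior where dQ/dM < 0. Setting dQ/dM = 0 gives M = 6.2 / 0.254 = 24.41.

24.41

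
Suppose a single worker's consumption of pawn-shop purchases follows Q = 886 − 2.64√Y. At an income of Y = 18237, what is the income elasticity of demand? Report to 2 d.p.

At Y = 18237: Q = 529.483.
dQ/dY = -2.64/(2√Y) = -0.00977456 at this income.
η = (dQ/dY)·(Y/Q) = -0.00977456 × (18237/529.483) = -0.34.

-0.34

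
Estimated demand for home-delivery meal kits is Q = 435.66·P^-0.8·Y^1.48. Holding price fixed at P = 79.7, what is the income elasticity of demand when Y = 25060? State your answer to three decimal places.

1.480

For a multiplicative demand Q = A·P^α·Y^β, the income elasticity is β everywhere.
Here β = 1.48, so η = 1.480.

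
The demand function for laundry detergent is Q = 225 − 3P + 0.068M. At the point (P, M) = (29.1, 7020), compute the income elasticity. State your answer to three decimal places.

At P = 29.1, M = 7020: Q = 615.060.
Holding P constant, ∂Q/∂M = 0.068.
η_M = (∂Q/∂M)·(M/Q) = 0.068 × (7020/615.060) = 0.776.

0.776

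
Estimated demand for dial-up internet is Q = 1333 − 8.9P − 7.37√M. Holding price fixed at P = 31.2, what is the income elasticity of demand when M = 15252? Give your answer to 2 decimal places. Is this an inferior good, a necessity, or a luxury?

-3.14 (inferior good)

At P = 31.2, M = 15252: Q = 145.132.
Holding P constant, ∂Q/∂M = -7.37/(2√M) = -0.0298383.
η_M = (∂Q/∂M)·(M/Q) = -0.0298383 × (15252/145.132) = -3.14.
Since η < 0, this is an inferior good.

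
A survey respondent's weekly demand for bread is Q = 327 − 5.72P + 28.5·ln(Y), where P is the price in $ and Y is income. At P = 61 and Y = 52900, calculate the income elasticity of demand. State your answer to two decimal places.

At P = 61, Y = 52900: Q = 288.051.
Holding P constant, ∂Q/∂Y = 28.5/Y = 0.000538752.
η_Y = (∂Q/∂Y)·(Y/Q) = 0.000538752 × (52900/288.051) = 0.10.

0.10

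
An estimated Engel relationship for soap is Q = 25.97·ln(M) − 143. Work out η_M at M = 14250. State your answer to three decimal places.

At M = 14250: Q = 105.390.
dQ/dM = 25.97/M = 0.00182246 at this income.
η = (dQ/dM)·(M/Q) = 0.00182246 × (14250/105.390) = 0.246.

0.246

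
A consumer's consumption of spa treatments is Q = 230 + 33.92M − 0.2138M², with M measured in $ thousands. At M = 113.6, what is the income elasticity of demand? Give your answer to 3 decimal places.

At M = 113.6: Q = 1324.2316.
dQ/dM = 33.92 − 0.4276M = -14.65536.
η = (dQ/dM)·(M/Q) = -14.65536 × (113.6/1324.2316) = -1.257.

-1.257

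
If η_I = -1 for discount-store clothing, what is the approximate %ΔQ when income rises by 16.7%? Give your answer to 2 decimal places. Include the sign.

-16.70%

%ΔQ ≈ η × %ΔI = -1 × 16.7% = -16.70%.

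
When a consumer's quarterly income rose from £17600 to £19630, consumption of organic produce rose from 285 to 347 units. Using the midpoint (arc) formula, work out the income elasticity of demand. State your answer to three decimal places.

ΔQ = 347 − 285 = 62; midpoint Q̄ = (285 + 347)/2 = 316.
ΔI = 19630 − 17600 = 2030; midpoint Ī = (17600 + 19630)/2 = 18615.
η = (ΔQ/Q̄) ÷ (ΔI/Ī) = (62/316) ÷ (2030/18615) = 1.799.

1.799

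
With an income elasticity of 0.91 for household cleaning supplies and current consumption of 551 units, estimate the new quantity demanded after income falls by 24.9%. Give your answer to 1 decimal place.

%ΔQ ≈ η × %ΔI = 0.91 × (-24.9%) = -22.659%.
New Q ≈ 551 × (1 − 0.22659) = 426.1.

426.1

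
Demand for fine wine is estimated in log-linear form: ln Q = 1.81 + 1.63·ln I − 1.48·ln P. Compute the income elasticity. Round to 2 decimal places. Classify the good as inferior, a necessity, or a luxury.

In a log-linear demand, the coefficient on ln I is the income elasticity.
So η = 1.63.
η > 1 ⇒ luxury.

1.63 (luxury)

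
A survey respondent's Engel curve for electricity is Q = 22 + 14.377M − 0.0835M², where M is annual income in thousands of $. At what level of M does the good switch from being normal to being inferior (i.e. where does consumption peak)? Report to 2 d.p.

86.09

dQ/dM = 14.377 − 0.167M.
The good is inferior where dQ/dM < 0. Setting dQ/dM = 0 gives M = 14.377 / 0.167 = 86.09.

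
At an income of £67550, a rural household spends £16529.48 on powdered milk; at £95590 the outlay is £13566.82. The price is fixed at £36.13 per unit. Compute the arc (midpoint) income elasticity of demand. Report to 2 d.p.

-0.57

With a constant price, Q₁ = 16529.48/36.13 = 457.500 and Q₂ = 13566.82/36.13 = 375.500 (equivalently, work directly with expenditure since P cancels).
Midpoint %ΔQ = (13566.82 − 16529.48)/15048.15 = -0.19688; midpoint %ΔI = (95590 − 67550)/81570 = 0.34375.
η = -0.19688 / 0.34375 = -0.57.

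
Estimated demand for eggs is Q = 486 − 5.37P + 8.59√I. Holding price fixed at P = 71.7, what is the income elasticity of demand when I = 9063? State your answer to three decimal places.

At P = 71.7, I = 9063: Q = 918.737.
Holding P constant, ∂Q/∂I = 8.59/(2√I) = 0.0451156.
η_I = (∂Q/∂I)·(I/Q) = 0.0451156 × (9063/918.737) = 0.445.

0.445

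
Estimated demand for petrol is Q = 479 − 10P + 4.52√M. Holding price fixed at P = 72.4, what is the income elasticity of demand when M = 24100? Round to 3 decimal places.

0.768

At P = 72.4, M = 24100: Q = 456.693.
Holding P constant, ∂Q/∂M = 4.52/(2√M) = 0.0145579.
η_M = (∂Q/∂M)·(M/Q) = 0.0145579 × (24100/456.693) = 0.768.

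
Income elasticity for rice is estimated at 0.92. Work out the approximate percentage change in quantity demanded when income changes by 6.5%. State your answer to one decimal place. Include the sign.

6.0%

%ΔQ ≈ η × %ΔI = 0.92 × 6.5% = 6.0%.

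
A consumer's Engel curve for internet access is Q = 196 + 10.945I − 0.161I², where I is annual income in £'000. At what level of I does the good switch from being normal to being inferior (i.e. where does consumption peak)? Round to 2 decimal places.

dQ/dI = 10.945 − 0.322I.
The good is inferior where dQ/dI < 0. Setting dQ/dI = 0 gives I = 10.945 / 0.322 = 33.99.

33.99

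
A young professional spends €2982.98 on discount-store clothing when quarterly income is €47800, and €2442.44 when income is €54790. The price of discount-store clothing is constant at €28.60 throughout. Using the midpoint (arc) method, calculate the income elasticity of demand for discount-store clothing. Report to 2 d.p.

-1.46

With a constant price, Q₁ = 2982.98/28.60 = 104.300 and Q₂ = 2442.44/28.60 = 85.400 (equivalently, work directly with expenditure since P cancels).
Midpoint %ΔQ = (2442.44 − 2982.98)/2712.71 = -0.19926; midpoint %ΔI = (54790 − 47800)/51295 = 0.13627.
η = -0.19926 / 0.13627 = -1.46.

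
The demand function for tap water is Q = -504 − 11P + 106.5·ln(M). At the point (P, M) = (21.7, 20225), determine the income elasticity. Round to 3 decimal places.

0.340

At P = 21.7, M = 20225: Q = 313.213.
Holding P constant, ∂Q/∂M = 106.5/M = 0.00526576.
η_M = (∂Q/∂M)·(M/Q) = 0.00526576 × (20225/313.213) = 0.340.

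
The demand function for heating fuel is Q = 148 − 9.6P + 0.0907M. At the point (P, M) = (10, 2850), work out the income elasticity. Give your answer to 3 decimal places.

0.833

At P = 10, M = 2850: Q = 310.495.
Holding P constant, ∂Q/∂M = 0.0907.
η_M = (∂Q/∂M)·(M/Q) = 0.0907 × (2850/310.495) = 0.833.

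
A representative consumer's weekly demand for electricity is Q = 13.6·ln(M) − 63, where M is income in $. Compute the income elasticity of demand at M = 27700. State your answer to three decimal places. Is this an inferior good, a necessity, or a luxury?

0.179 (necessity)

At M = 27700: Q = 76.117.
dQ/dM = 13.6/M = 0.000490975 at this income.
η = (dQ/dM)·(M/Q) = 0.000490975 × (27700/76.117) = 0.179.
Since 0 < η < 1, the good is a necessity.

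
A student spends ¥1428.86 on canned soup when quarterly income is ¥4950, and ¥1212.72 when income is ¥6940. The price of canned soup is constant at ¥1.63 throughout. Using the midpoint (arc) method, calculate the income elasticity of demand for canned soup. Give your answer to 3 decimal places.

With a constant price, Q₁ = 1428.86/1.63 = 876.601 and Q₂ = 1212.72/1.63 = 744.000 (equivalently, work directly with expenditure since P cancels).
Midpoint %ΔQ = (1212.72 − 1428.86)/1320.79 = -0.16364; midpoint %ΔI = (6940 − 4950)/5945 = 0.33474.
η = -0.16364 / 0.33474 = -0.489.

-0.489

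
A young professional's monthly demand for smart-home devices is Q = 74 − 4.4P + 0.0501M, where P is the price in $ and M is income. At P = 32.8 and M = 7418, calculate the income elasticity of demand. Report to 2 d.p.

1.23

At P = 32.8, M = 7418: Q = 301.322.
Holding P constant, ∂Q/∂M = 0.0501.
η_M = (∂Q/∂M)·(M/Q) = 0.0501 × (7418/301.322) = 1.23.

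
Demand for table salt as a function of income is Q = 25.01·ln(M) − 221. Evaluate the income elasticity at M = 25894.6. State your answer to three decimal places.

0.755

At M = 25894.6: Q = 33.146.
dQ/dM = 25.01/M = 0.000965838 at this income.
η = (dQ/dM)·(M/Q) = 0.000965838 × (25894.6/33.146) = 0.755.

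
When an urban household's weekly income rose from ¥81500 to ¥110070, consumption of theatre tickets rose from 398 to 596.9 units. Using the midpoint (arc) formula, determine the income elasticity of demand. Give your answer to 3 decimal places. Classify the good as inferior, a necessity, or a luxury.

ΔQ = 596.9 − 398 = 198.9; midpoint Q̄ = (398 + 596.9)/2 = 497.45.
ΔI = 110070 − 81500 = 28570; midpoint Ī = (81500 + 110070)/2 = 95785.
η = (ΔQ/Q̄) ÷ (ΔI/Ī) = (198.9/497.45) ÷ (28570/95785) = 1.341.
η > 1 ⇒ luxury.

1.341 (luxury)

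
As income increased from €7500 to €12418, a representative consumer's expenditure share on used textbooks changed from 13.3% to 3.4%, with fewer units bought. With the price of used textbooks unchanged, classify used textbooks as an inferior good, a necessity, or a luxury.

Quantity demanded falls as income rises, so η < 0.

inferior good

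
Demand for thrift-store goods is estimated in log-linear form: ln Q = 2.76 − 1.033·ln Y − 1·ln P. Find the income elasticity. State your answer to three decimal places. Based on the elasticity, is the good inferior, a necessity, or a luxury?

In a log-linear demand, the coefficient on ln Y is the income elasticity.
So η = -1.033.
η < 0 ⇒ inferior good.

-1.033 (inferior good)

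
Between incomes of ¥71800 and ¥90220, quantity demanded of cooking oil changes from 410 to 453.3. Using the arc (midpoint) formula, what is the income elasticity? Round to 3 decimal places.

ΔQ = 453.3 − 410 = 43.3; midpoint Q̄ = (410 + 453.3)/2 = 431.65.
ΔI = 90220 − 71800 = 18420; midpoint Ī = (71800 + 90220)/2 = 81010.
η = (ΔQ/Q̄) ÷ (ΔI/Ī) = (43.3/431.65) ÷ (18420/81010) = 0.441.

0.441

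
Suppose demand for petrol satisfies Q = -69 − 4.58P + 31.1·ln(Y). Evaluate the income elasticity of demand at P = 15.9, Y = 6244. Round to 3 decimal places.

0.239

At P = 15.9, Y = 6244: Q = 129.973.
Holding P constant, ∂Q/∂Y = 31.1/Y = 0.00498078.
η_Y = (∂Q/∂Y)·(Y/Q) = 0.00498078 × (6244/129.973) = 0.239.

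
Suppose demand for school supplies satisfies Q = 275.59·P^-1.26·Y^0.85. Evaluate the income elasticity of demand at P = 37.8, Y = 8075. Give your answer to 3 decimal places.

For a multiplicative demand Q = A·P^α·Y^β, the income elasticity is β everywhere.
Here β = 0.85, so η = 0.850.

0.850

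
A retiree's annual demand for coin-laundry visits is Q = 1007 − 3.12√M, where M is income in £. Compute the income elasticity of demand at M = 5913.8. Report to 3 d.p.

-0.156

At M = 5913.8: Q = 767.068.
dQ/dM = -3.12/(2√M) = -0.0202858 at this income.
η = (dQ/dM)·(M/Q) = -0.0202858 × (5913.8/767.068) = -0.156.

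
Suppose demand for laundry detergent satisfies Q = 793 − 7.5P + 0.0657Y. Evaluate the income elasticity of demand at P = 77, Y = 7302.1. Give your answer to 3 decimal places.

At P = 77, Y = 7302.1: Q = 695.248.
Holding P constant, ∂Q/∂Y = 0.0657.
η_Y = (∂Q/∂Y)·(Y/Q) = 0.0657 × (7302.1/695.248) = 0.690.

0.690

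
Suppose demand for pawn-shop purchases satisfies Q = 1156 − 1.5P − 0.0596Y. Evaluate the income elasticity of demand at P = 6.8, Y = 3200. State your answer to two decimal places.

At P = 6.8, Y = 3200: Q = 955.080.
Holding P constant, ∂Q/∂Y = −0.0596.
η_Y = (∂Q/∂Y)·(Y/Q) = -0.0596 × (3200/955.080) = -0.20.

-0.20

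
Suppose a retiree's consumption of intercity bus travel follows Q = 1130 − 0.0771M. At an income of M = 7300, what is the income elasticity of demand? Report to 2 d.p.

At M = 7300: Q = 567.170.
dQ/dM = −0.0771.
η = (dQ/dM)·(M/Q) = -0.0771 × (7300/567.170) = -0.99.

-0.99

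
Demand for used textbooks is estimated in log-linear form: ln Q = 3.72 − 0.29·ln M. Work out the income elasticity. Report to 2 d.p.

In a log-linear demand, the coefficient on ln M is the income elasticity.
So η = -0.29.

-0.29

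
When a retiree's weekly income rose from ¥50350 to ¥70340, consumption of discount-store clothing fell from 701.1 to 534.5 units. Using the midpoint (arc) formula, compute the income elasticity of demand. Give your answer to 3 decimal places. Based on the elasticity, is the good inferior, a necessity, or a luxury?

ΔQ = 534.5 − 701.1 = -166.6; midpoint Q̄ = (701.1 + 534.5)/2 = 617.8.
ΔI = 70340 − 50350 = 19990; midpoint Ī = (50350 + 70340)/2 = 60345.
η = (ΔQ/Q̄) ÷ (ΔI/Ī) = (-166.6/617.8) ÷ (19990/60345) = -0.814.
η < 0 ⇒ inferior good.

-0.814 (inferior good)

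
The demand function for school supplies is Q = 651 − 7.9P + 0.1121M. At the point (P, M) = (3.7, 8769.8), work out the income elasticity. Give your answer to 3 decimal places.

0.613

At P = 3.7, M = 8769.8: Q = 1604.865.
Holding P constant, ∂Q/∂M = 0.1121.
η_M = (∂Q/∂M)·(M/Q) = 0.1121 × (8769.8/1604.865) = 0.613.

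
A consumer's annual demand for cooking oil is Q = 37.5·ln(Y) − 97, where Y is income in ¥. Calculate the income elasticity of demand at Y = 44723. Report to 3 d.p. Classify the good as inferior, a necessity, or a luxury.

At Y = 44723: Q = 304.559.
dQ/dY = 37.5/Y = 0.000838495 at this income.
η = (dQ/dY)·(Y/Q) = 0.000838495 × (44723/304.559) = 0.123.
Since 0 < η < 1, the good is a necessity.

0.123 (necessity)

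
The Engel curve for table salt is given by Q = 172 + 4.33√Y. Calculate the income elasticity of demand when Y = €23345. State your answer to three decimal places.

0.397

At Y = 23345: Q = 833.584.
dQ/dY = 4.33/(2√Y) = 0.0141697 at this income.
η = (dQ/dY)·(Y/Q) = 0.0141697 × (23345/833.584) = 0.397.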